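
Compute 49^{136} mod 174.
25

Using successive squaring:
Binary expansion of 136: 10001000
Powers of 49 mod 174 (each is the square of the previous):
  49^1 ≡ 49 (mod 174)
  49^2 ≡ 49² = 2401 ≡ 139 (mod 174)
  49^4 ≡ 139² = 19321 ≡ 7 (mod 174)
  49^8 ≡ 7² = 49 ≡ 49 (mod 174)
  49^16 ≡ 49² = 2401 ≡ 139 (mod 174)
  49^32 ≡ 139² = 19321 ≡ 7 (mod 174)
  49^64 ≡ 7² = 49 ≡ 49 (mod 174)
  49^128 ≡ 49² = 2401 ≡ 139 (mod 174)
136 = 128 + 8, so 49^136 = 49^128 × 49^8 ≡ 139 × 49 (mod 174)
Multiplying step by step:
  139 × 49 = 6811 ≡ 25 (mod 174)
Result: 49^136 ≡ 25 (mod 174)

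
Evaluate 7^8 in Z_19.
8 = 8 (binary 1000). Repeated squaring mod 19: 7^1 ≡ 7; 7^2 ≡ 7² = 49 ≡ 11; 7^4 ≡ 11² = 121 ≡ 7; 7^8 ≡ 7² = 49 ≡ 11. So 7^8 ≡ 11 (mod 19).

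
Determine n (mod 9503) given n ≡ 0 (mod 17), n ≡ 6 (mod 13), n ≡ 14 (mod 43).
8313

Using the Chinese Remainder Theorem:
M = product of moduli = 9503
For equation 1: M_1 = 559, 559 ≡ 15 (mod 17), inverse of 559 mod 17 is 8 (check: 15 × 8 = 120 ≡ 1 (mod 17))
For equation 2: M_2 = 731, 731 ≡ 3 (mod 13), inverse of 731 mod 13 is 9 (check: 3 × 9 = 27 ≡ 1 (mod 13))
For equation 3: M_3 = 221, 221 ≡ 6 (mod 43), inverse of 221 mod 43 is 36 (check: 6 × 36 = 216 ≡ 1 (mod 43))
Combine: n ≡ Σ r_i×M_i×(M_i⁻¹ mod m_i) = 0×559×8 + 6×731×9 + 14×221×36 = 0 + 39474 + 111384 = 150858
150858 mod 9503 = 8313
n ≡ 8313 (mod 9503)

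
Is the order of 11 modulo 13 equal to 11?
No, the actual order is 12, not 11.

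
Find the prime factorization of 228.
2^2 × 3 × 19

Divide by primes starting from smallest:
228 ÷ 2 = 114
114 ÷ 2 = 57
57 ÷ 3 = 19
19 ÷ 19 = 1

228 = 2^2 × 3 × 19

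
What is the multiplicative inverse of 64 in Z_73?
8

Using Extended Euclidean Algorithm:
gcd(64, 73) = 1
Bezout coefficients: 64 × 8 + 73 × -7 = 1
So 64 × 8 ≡ 1 (mod 73)
The inverse is 8 mod 73 = 8
Verification: 64 × 8 = 512 = 7 × 73 + 1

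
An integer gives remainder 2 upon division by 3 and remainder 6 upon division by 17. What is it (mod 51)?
M = 3 × 17 = 51. M₁ = 17, y₁ ≡ 2 (mod 3). M₂ = 3, y₂ ≡ 6 (mod 17). z = 2×17×2 + 6×3×6 ≡ 23 (mod 51). The smallest positive such number is 23.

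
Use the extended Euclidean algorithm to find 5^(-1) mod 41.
Extended GCD: 5(-8) + 41(1) = 1. So 5^(-1) ≡ 33 ≡ 33 (mod 41). Verify: 5 × 33 = 165 ≡ 1 (mod 41)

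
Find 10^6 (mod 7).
10 ≡ 3 (mod 7). 6 = 4 + 2 (binary 110). Repeated squaring mod 7: 3^1 ≡ 3; 3^2 ≡ 3² = 9 ≡ 2; 3^4 ≡ 2² = 4 ≡ 4. Multiply: 10^6 ≡ 3^4 × 3^2 ≡ 4 × 2 (mod 7): 4 × 2 = 8 ≡ 1. So 10^6 ≡ 1 (mod 7).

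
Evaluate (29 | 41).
(29/41) = 29^{20} mod 41 = -1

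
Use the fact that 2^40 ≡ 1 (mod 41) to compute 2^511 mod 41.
By Fermat: 2^{40} ≡ 1 (mod 41). 511 ≡ 31 (mod 40). So 2^{511} ≡ 2^{31} ≡ 39 (mod 41)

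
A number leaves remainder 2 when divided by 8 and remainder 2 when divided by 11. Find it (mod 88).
M = 8 × 11 = 88. M₁ = 11, y₁ ≡ 3 (mod 8). M₂ = 8, y₂ ≡ 7 (mod 11). z = 2×11×3 + 2×8×7 ≡ 2 (mod 88)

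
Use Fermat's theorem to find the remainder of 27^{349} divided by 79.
57

By Fermat's Little Theorem, a^(p-1) ≡ 1 (mod p) for prime p and gcd(a, p) = 1
Here p = 79, so 27^78 ≡ 1 (mod 79)
We can reduce the exponent: 349 mod 78 = 37
So 27^349 ≡ 27^37 (mod 79)
Computing: 27^37 mod 79 = 57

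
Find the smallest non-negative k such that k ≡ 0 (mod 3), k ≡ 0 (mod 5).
0

Using the Chinese Remainder Theorem:
M = product of moduli = 15
For equation 1: M_1 = 5, 5 ≡ 2 (mod 3), inverse of 5 mod 3 is 2 (check: 2 × 2 = 4 ≡ 1 (mod 3))
For equation 2: M_2 = 3, 3 ≡ 3 (mod 5), inverse of 3 mod 5 is 2 (check: 3 × 2 = 6 ≡ 1 (mod 5))
Combine: k ≡ Σ r_i×M_i×(M_i⁻¹ mod m_i) = 0×5×2 + 0×3×2 = 0 + 0 = 0
0 mod 15 = 0
k ≡ 0 (mod 15)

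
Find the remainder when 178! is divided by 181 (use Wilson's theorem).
(180)! = (178)! × (179) × (180) ≡ -1 (mod 181). So (178)! ≡ -1 × [(180)(179)]^(-1) ≡ 90 (mod 181)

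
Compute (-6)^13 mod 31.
Using repeated squaring. (-6) ≡ 25 (mod 31). 13 = 8 + 4 + 1 (binary 1101). Repeated squaring mod 31: 25^1 ≡ 25; 25^2 ≡ 25² = 625 ≡ 5; 25^4 ≡ 5² = 25 ≡ 25; 25^8 ≡ 25² = 625 ≡ 5. Multiply: (-6)^13 ≡ 25^8 × 25^4 × 25^1 ≡ 5 × 25 × 25 (mod 31): 5 × 25 = 125 ≡ 1; 1 × 25 = 25 ≡ 25. So (-6)^13 ≡ 25 (mod 31).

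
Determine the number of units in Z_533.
480

Prime factorization: 533 = 13 × 41
Using the formula φ(n) = n × Π(1 - 1/p) for each prime factor p:
φ(533) = 533 × (1 - 1/13) × (1 - 1/41)
φ(533) = 480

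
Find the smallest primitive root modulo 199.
p - 1 = 198 has prime divisors 2, 3, 11. h is a primitive root mod 199 iff h^(198/q) ≢ 1 (mod 199) for each such q.
h = 2: 2^99 ≡ 1, 2^66 ≡ 106, 2^18 ≡ 61 (mod 199); 2^99 ≡ 1, so not a primitive root.
h = 3: 3^99 ≡ 198, 3^66 ≡ 106, 3^18 ≡ 125 (mod 199); none is 1, so 3 has order 198 and is a primitive root.
The smallest primitive root mod 199 is g = 3.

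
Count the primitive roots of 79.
24

The number of primitive roots modulo p is φ(p-1) = φ(78)
φ(78) = 24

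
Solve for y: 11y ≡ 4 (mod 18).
2

Since gcd(11, 18) = 1 divides 4, a solution exists.
Multiply both sides by the inverse of 11 mod 18:
  11^(-1) mod 18 = 5
  x ≡ 5 × 4 ≡ 20 ≡ 2 (mod 18)
Verification: 11 × 2 = 22 = 1 × 18 + 4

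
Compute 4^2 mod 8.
2 = 2 (binary 10). Repeated squaring mod 8: 4^1 ≡ 4; 4^2 ≡ 4² = 16 ≡ 0. So 4^2 ≡ 0 (mod 8).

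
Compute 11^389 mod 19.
Using Fermat: 11^{18} ≡ 1 (mod 19). 389 ≡ 11 (mod 18). So 11^{389} ≡ 11^{11} ≡ 7 (mod 19)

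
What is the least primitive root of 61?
2

A primitive root g modulo p has order p-1 = 60
Prime divisors of 60: [2, 3, 5]
g is a primitive root iff g^(60/q) ≢ 1 (mod 61) for each prime divisor q
Testing small values:
  g = 2: 2^30 ≡ 60, 2^20 ≡ 47, 2^12 ≡ 9 (mod 61) → none is 1, primitive root!
The smallest primitive root is 2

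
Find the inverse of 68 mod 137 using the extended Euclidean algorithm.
Extended GCD: 68(-2) + 137(1) = 1. So 68^(-1) ≡ 135 ≡ 135 (mod 137). Verify: 68 × 135 = 9180 ≡ 1 (mod 137)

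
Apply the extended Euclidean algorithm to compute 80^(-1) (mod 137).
Extended GCD: 80(12) + 137(-7) = 1. So 80^(-1) ≡ 12 ≡ 12 (mod 137). Verify: 80 × 12 = 960 ≡ 1 (mod 137)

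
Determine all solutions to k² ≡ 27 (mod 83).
The square roots of 27 mod 83 are 44 and 39. Verify: 44² = 1936 ≡ 27 (mod 83)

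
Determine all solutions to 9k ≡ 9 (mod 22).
1

Since gcd(9, 22) = 1 divides 9, a solution exists.
Multiply both sides by the inverse of 9 mod 22:
  9^(-1) mod 22 = 5
  x ≡ 5 × 9 ≡ 45 ≡ 1 (mod 22)
Verification: 9 × 1 = 9 = 0 × 22 + 9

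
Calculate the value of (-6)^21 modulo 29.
Using repeated squaring. (-6) ≡ 23 (mod 29). 21 = 16 + 4 + 1 (binary 10101). Repeated squaring mod 29: 23^1 ≡ 23; 23^2 ≡ 23² = 529 ≡ 7; 23^4 ≡ 7² = 49 ≡ 20; 23^8 ≡ 20² = 400 ≡ 23; 23^16 ≡ 23² = 529 ≡ 7. Multiply: (-6)^21 ≡ 23^16 × 23^4 × 23^1 ≡ 7 × 20 × 23 (mod 29): 7 × 20 = 140 ≡ 24; 24 × 23 = 552 ≡ 1. So (-6)^21 ≡ 1 (mod 29).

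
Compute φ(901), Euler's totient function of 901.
832

Prime factorization: 901 = 17 × 53
Using the formula φ(n) = n × Π(1 - 1/p) for each prime factor p:
φ(901) = 901 × (1 - 1/17) × (1 - 1/53)
φ(901) = 832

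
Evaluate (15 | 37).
(15/37) = 15^{18} mod 37 = -1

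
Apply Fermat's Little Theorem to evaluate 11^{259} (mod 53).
29

By Fermat's Little Theorem, a^(p-1) ≡ 1 (mod p) for prime p and gcd(a, p) = 1
Here p = 53, so 11^52 ≡ 1 (mod 53)
We can reduce the exponent: 259 mod 52 = 51
So 11^259 ≡ 11^51 (mod 53)
Computing: 11^51 mod 53 = 29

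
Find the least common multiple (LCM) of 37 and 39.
1443

First find GCD(37, 39) using the Euclidean algorithm:
37 = 0 × 39 + 37
39 = 1 × 37 + 2
37 = 18 × 2 + 1
2 = 2 × 1 + 0
GCD(37, 39) = 1

LCM formula: LCM(a, b) = (a × b) / GCD(a, b)
LCM(37, 39) = (37 × 39) / 1
LCM(37, 39) = 1443 / 1
LCM(37, 39) = 1443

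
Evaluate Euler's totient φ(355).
280

Prime factorization: 355 = 5 × 71
Using the formula φ(n) = n × Π(1 - 1/p) for each prime factor p:
φ(355) = 355 × (1 - 1/5) × (1 - 1/71)
φ(355) = 280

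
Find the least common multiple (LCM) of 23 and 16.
368

First find GCD(23, 16) using the Euclidean algorithm:
23 = 1 × 16 + 7
16 = 2 × 7 + 2
7 = 3 × 2 + 1
2 = 2 × 1 + 0
GCD(23, 16) = 1

LCM formula: LCM(a, b) = (a × b) / GCD(a, b)
LCM(23, 16) = (23 × 16) / 1
LCM(23, 16) = 368 / 1
LCM(23, 16) = 368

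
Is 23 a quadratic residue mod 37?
By Euler's criterion: 23^{18} ≡ 36 (mod 37). Since this equals -1 (≡ 36), 23 is not a QR.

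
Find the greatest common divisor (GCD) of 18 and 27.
9

Using the Euclidean algorithm:
18 = 0 × 27 + 18
27 = 1 × 18 + 9
18 = 2 × 9 + 0

GCD(18, 27) = 9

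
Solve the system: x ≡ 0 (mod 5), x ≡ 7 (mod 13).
M = 5 × 13 = 65. M₁ = 13, y₁ ≡ 2 (mod 5). M₂ = 5, y₂ ≡ 8 (mod 13). x = 0×13×2 + 7×5×8 ≡ 20 (mod 65)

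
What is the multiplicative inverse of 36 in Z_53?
36^(-1) ≡ 28 (mod 53). Verification: 36 × 28 = 1008 ≡ 1 (mod 53)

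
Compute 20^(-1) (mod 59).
3

Using Extended Euclidean Algorithm:
gcd(20, 59) = 1
Bezout coefficients: 20 × 3 + 59 × -1 = 1
So 20 × 3 ≡ 1 (mod 59)
The inverse is 3 mod 59 = 3
Verification: 20 × 3 = 60 = 1 × 59 + 1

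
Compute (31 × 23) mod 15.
8

(31 × 23) = 713
713 mod 15 = 8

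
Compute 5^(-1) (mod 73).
44

Using Extended Euclidean Algorithm:
gcd(5, 73) = 1
Bezout coefficients: 5 × -29 + 73 × 2 = 1
So 5 × -29 ≡ 1 (mod 73)
The inverse is -29 mod 73 = 44
Verification: 5 × 44 = 220 = 3 × 73 + 1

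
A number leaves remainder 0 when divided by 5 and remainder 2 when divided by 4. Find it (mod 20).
M = 5 × 4 = 20. M₁ = 4, y₁ ≡ 4 (mod 5). M₂ = 5, y₂ ≡ 1 (mod 4). m = 0×4×4 + 2×5×1 ≡ 10 (mod 20)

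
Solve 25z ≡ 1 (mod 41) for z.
25^(-1) ≡ 23 (mod 41). Verification: 25 × 23 = 575 ≡ 1 (mod 41)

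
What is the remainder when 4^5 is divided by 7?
5 = 4 + 1 (binary 101). Repeated squaring mod 7: 4^1 ≡ 4; 4^2 ≡ 4² = 16 ≡ 2; 4^4 ≡ 2² = 4 ≡ 4. Multiply: 4^5 = 4^4 × 4^1 ≡ 4 × 4 (mod 7): 4 × 4 = 16 ≡ 2. So 4^5 ≡ 2 (mod 7).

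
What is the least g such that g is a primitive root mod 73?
p - 1 = 72 has prime divisors 2, 3. h is a primitive root mod 73 iff h^(72/q) ≢ 1 (mod 73) for each such q.
h = 2: 2^36 ≡ 1, 2^24 ≡ 64 (mod 73); 2^36 ≡ 1, so not a primitive root.
h = 3: 3^36 ≡ 1, 3^24 ≡ 1 (mod 73); 3^36 ≡ 1, so not a primitive root.
h = 4: 4^36 ≡ 1, 4^24 ≡ 8 (mod 73); 4^36 ≡ 1, so not a primitive root.
h = 5: 5^36 ≡ 72, 5^24 ≡ 8 (mod 73); none is 1, so 5 has order 72 and is a primitive root.
The smallest primitive root mod 73 is g = 5.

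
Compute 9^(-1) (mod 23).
9^(-1) ≡ 18 (mod 23). Verification: 9 × 18 = 162 ≡ 1 (mod 23)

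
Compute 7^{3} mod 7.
0

Using successive squaring:
Binary expansion of 3: 11
Powers of 7 mod 7 (each is the square of the previous):
  7^1 ≡ 0 (mod 7)
  7^2 ≡ 0² = 0 ≡ 0 (mod 7)
3 = 2 + 1, so 7^3 = 7^2 × 7^1 ≡ 0 × 0 (mod 7)
Multiplying step by step:
  0 × 0 = 0 ≡ 0 (mod 7)
Result: 7^3 ≡ 0 (mod 7)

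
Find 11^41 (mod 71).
Using repeated squaring. 41 = 32 + 8 + 1 (binary 101001). Repeated squaring mod 71: 11^1 ≡ 11; 11^2 ≡ 11² = 121 ≡ 50; 11^4 ≡ 50² = 2500 ≡ 15; 11^8 ≡ 15² = 225 ≡ 12; 11^16 ≡ 12² = 144 ≡ 2; 11^32 ≡ 2² = 4 ≡ 4. Multiply: 11^41 = 11^32 × 11^8 × 11^1 ≡ 4 × 12 × 11 (mod 71): 4 × 12 = 48 ≡ 48; 48 × 11 = 528 ≡ 31. So 11^41 ≡ 31 (mod 71).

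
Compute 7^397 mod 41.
Using Fermat: 7^{40} ≡ 1 (mod 41). 397 ≡ 37 (mod 40). So 7^{397} ≡ 7^{37} ≡ 11 (mod 41)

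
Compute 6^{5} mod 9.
0

Using successive squaring:
Binary expansion of 5: 101
Powers of 6 mod 9 (each is the square of the previous):
  6^1 ≡ 6 (mod 9)
  6^2 ≡ 6² = 36 ≡ 0 (mod 9)
  6^4 ≡ 0² = 0 ≡ 0 (mod 9)
5 = 4 + 1, so 6^5 = 6^4 × 6^1 ≡ 0 × 6 (mod 9)
Multiplying step by step:
  0 × 6 = 0 ≡ 0 (mod 9)
Result: 6^5 ≡ 0 (mod 9)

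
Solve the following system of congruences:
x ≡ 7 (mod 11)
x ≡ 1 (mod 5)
51

Using the Chinese Remainder Theorem:
M = product of moduli = 55
For equation 1: M_1 = 5, 5 ≡ 5 (mod 11), inverse of 5 mod 11 is 9 (check: 5 × 9 = 45 ≡ 1 (mod 11))
For equation 2: M_2 = 11, 11 ≡ 1 (mod 5), inverse of 11 mod 5 is 1 (check: 1 × 1 = 1 ≡ 1 (mod 5))
Combine: x ≡ Σ r_i×M_i×(M_i⁻¹ mod m_i) = 7×5×9 + 1×11×1 = 315 + 11 = 326
326 mod 55 = 51
x ≡ 51 (mod 55)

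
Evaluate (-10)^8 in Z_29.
(-10) ≡ 19 (mod 29). 8 = 8 (binary 1000). Repeated squaring mod 29: 19^1 ≡ 19; 19^2 ≡ 19² = 361 ≡ 13; 19^4 ≡ 13² = 169 ≡ 24; 19^8 ≡ 24² = 576 ≡ 25. So (-10)^8 ≡ 25 (mod 29).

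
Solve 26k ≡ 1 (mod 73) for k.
59

Using Extended Euclidean Algorithm:
gcd(26, 73) = 1
Bezout coefficients: 26 × -14 + 73 × 5 = 1
So 26 × -14 ≡ 1 (mod 73)
The inverse is -14 mod 73 = 59
Verification: 26 × 59 = 1534 = 21 × 73 + 1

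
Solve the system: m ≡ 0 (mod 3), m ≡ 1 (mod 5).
M = 3 × 5 = 15. M₁ = 5, y₁ ≡ 2 (mod 3). M₂ = 3, y₂ ≡ 2 (mod 5). m = 0×5×2 + 1×3×2 ≡ 6 (mod 15)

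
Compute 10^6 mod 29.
6 = 4 + 2 (binary 110). Repeated squaring mod 29: 10^1 ≡ 10; 10^2 ≡ 10² = 100 ≡ 13; 10^4 ≡ 13² = 169 ≡ 24. Multiply: 10^6 = 10^4 × 10^2 ≡ 24 × 13 (mod 29): 24 × 13 = 312 ≡ 22. So 10^6 ≡ 22 (mod 29).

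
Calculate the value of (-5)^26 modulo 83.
Using repeated squaring. (-5) ≡ 78 (mod 83). 26 = 16 + 8 + 2 (binary 11010). Repeated squaring mod 83: 78^1 ≡ 78; 78^2 ≡ 78² = 6084 ≡ 25; 78^4 ≡ 25² = 625 ≡ 44; 78^8 ≡ 44² = 1936 ≡ 27; 78^16 ≡ 27² = 729 ≡ 65. Multiply: (-5)^26 ≡ 78^16 × 78^8 × 78^2 ≡ 65 × 27 × 25 (mod 83): 65 × 27 = 1755 ≡ 12; 12 × 25 = 300 ≡ 51. So (-5)^26 ≡ 51 (mod 83).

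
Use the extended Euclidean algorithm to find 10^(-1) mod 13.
Extended GCD: 10(4) + 13(-3) = 1. So 10^(-1) ≡ 4 ≡ 4 (mod 13). Verify: 10 × 4 = 40 ≡ 1 (mod 13)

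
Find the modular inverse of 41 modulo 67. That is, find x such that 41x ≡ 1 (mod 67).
18

Using Extended Euclidean Algorithm:
gcd(41, 67) = 1
Bezout coefficients: 41 × 18 + 67 × -11 = 1
So 41 × 18 ≡ 1 (mod 67)
The inverse is 18 mod 67 = 18
Verification: 41 × 18 = 738 = 11 × 67 + 1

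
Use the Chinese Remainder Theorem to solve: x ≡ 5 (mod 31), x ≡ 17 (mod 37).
1090

Using the Chinese Remainder Theorem:
M = product of moduli = 1147
For equation 1: M_1 = 37, 37 ≡ 6 (mod 31), inverse of 37 mod 31 is 26 (check: 6 × 26 = 156 ≡ 1 (mod 31))
For equation 2: M_2 = 31, 31 ≡ 31 (mod 37), inverse of 31 mod 37 is 6 (check: 31 × 6 = 186 ≡ 1 (mod 37))
Combine: x ≡ Σ r_i×M_i×(M_i⁻¹ mod m_i) = 5×37×26 + 17×31×6 = 4810 + 3162 = 7972
7972 mod 1147 = 1090
x ≡ 1090 (mod 1147)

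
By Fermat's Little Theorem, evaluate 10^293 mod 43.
By Fermat: 10^{42} ≡ 1 (mod 43). 293 ≡ 41 (mod 42). So 10^{293} ≡ 10^{41} ≡ 13 (mod 43)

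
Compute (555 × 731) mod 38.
17

(555 × 731) = 405705
405705 mod 38 = 17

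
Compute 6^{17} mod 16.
0

Using successive squaring:
Binary expansion of 17: 10001
Powers of 6 mod 16 (each is the square of the previous):
  6^1 ≡ 6 (mod 16)
  6^2 ≡ 6² = 36 ≡ 4 (mod 16)
  6^4 ≡ 4² = 16 ≡ 0 (mod 16)
  6^8 ≡ 0² = 0 ≡ 0 (mod 16)
  6^16 ≡ 0² = 0 ≡ 0 (mod 16)
17 = 16 + 1, so 6^17 = 6^16 × 6^1 ≡ 0 × 6 (mod 16)
Multiplying step by step:
  0 × 6 = 0 ≡ 0 (mod 16)
Result: 6^17 ≡ 0 (mod 16)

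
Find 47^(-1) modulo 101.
43

Using Extended Euclidean Algorithm:
gcd(47, 101) = 1
Bezout coefficients: 47 × 43 + 101 × -20 = 1
So 47 × 43 ≡ 1 (mod 101)
The inverse is 43 mod 101 = 43
Verification: 47 × 43 = 2021 = 20 × 101 + 1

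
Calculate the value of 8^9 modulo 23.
9 = 8 + 1 (binary 1001). Repeated squaring mod 23: 8^1 ≡ 8; 8^2 ≡ 8² = 64 ≡ 18; 8^4 ≡ 18² = 324 ≡ 2; 8^8 ≡ 2² = 4 ≡ 4. Multiply: 8^9 = 8^8 × 8^1 ≡ 4 × 8 (mod 23): 4 × 8 = 32 ≡ 9. So 8^9 ≡ 9 (mod 23).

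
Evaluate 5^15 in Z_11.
Using Fermat: 5^{10} ≡ 1 (mod 11). 15 ≡ 5 (mod 10). So 5^{15} ≡ 5^{5} ≡ 1 (mod 11)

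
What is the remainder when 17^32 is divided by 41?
Using repeated squaring. 32 = 32 (binary 100000). Repeated squaring mod 41: 17^1 ≡ 17; 17^2 ≡ 17² = 289 ≡ 2; 17^4 ≡ 2² = 4 ≡ 4; 17^8 ≡ 4² = 16 ≡ 16; 17^16 ≡ 16² = 256 ≡ 10; 17^32 ≡ 10² = 100 ≡ 18. So 17^32 ≡ 18 (mod 41).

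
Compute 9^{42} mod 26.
1

Using successive squaring:
Binary expansion of 42: 101010
Powers of 9 mod 26 (each is the square of the previous):
  9^1 ≡ 9 (mod 26)
  9^2 ≡ 9² = 81 ≡ 3 (mod 26)
  9^4 ≡ 3² = 9 ≡ 9 (mod 26)
  9^8 ≡ 9² = 81 ≡ 3 (mod 26)
  9^16 ≡ 3² = 9 ≡ 9 (mod 26)
  9^32 ≡ 9² = 81 ≡ 3 (mod 26)
42 = 32 + 8 + 2, so 9^42 = 9^32 × 9^8 × 9^2 ≡ 3 × 3 × 3 (mod 26)
Multiplying step by step:
  3 × 3 = 9 ≡ 9 (mod 26)
  9 × 3 = 27 ≡ 1 (mod 26)
Result: 9^42 ≡ 1 (mod 26)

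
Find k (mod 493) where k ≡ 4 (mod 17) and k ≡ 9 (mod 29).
M = 17 × 29 = 493. M₁ = 29, y₁ ≡ 10 (mod 17). M₂ = 17, y₂ ≡ 12 (mod 29). k = 4×29×10 + 9×17×12 ≡ 38 (mod 493)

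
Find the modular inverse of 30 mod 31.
30^(-1) ≡ 30 (mod 31). Verification: 30 × 30 = 900 ≡ 1 (mod 31)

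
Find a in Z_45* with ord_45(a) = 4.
8 has order 4 mod 45 since 8^{4} ≡ 1 (mod 45) and no smaller power works.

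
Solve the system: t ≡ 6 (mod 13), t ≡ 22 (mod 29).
M = 13 × 29 = 377. M₁ = 29, y₁ ≡ 9 (mod 13). M₂ = 13, y₂ ≡ 9 (mod 29). t = 6×29×9 + 22×13×9 ≡ 370 (mod 377)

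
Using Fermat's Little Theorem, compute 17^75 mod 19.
By Fermat: 17^{18} ≡ 1 (mod 19). 75 = 4×18 + 3. So 17^{75} ≡ 17^{3} ≡ 11 (mod 19)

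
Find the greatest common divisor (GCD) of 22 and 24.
2

Using the Euclidean algorithm:
22 = 0 × 24 + 22
24 = 1 × 22 + 2
22 = 11 × 2 + 0

GCD(22, 24) = 2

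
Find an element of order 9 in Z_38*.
5 has order 9 mod 38 since 5^{9} ≡ 1 (mod 38) and no smaller power works.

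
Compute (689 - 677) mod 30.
12

(689 - 677) = 12
12 mod 30 = 12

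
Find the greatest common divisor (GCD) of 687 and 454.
1

Using the Euclidean algorithm:
687 = 1 × 454 + 233
454 = 1 × 233 + 221
233 = 1 × 221 + 12
221 = 18 × 12 + 5
12 = 2 × 5 + 2
5 = 2 × 2 + 1
2 = 2 × 1 + 0

GCD(687, 454) = 1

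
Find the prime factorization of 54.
2 × 3^3

Divide by primes starting from smallest:
54 ÷ 2 = 27
27 ÷ 3 = 9
9 ÷ 3 = 3
3 ÷ 3 = 1

54 = 2 × 3^3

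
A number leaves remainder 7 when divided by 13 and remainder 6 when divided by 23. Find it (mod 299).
M = 13 × 23 = 299. M₁ = 23, y₁ ≡ 4 (mod 13). M₂ = 13, y₂ ≡ 16 (mod 23). k = 7×23×4 + 6×13×16 ≡ 98 (mod 299)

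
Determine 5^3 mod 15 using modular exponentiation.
3 = 2 + 1 (binary 11). Repeated squaring mod 15: 5^1 ≡ 5; 5^2 ≡ 5² = 25 ≡ 10. Multiply: 5^3 = 5^2 × 5^1 ≡ 10 × 5 (mod 15): 10 × 5 = 50 ≡ 5. So 5^3 ≡ 5 (mod 15).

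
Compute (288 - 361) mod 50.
27

(288 - 361) = -73
-73 mod 50 = 27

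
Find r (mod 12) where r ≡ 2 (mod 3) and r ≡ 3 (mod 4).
M = 3 × 4 = 12. M₁ = 4, y₁ ≡ 1 (mod 3). M₂ = 3, y₂ ≡ 3 (mod 4). r = 2×4×1 + 3×3×3 ≡ 11 (mod 12)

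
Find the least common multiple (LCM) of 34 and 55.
1870

First find GCD(34, 55) using the Euclidean algorithm:
34 = 0 × 55 + 34
55 = 1 × 34 + 21
34 = 1 × 21 + 13
21 = 1 × 13 + 8
13 = 1 × 8 + 5
8 = 1 × 5 + 3
5 = 1 × 3 + 2
3 = 1 × 2 + 1
2 = 2 × 1 + 0
GCD(34, 55) = 1

LCM formula: LCM(a, b) = (a × b) / GCD(a, b)
LCM(34, 55) = (34 × 55) / 1
LCM(34, 55) = 1870 / 1
LCM(34, 55) = 1870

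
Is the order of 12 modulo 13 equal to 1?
No, the actual order is 2, not 1.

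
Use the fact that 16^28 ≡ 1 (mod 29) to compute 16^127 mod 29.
By Fermat: 16^{28} ≡ 1 (mod 29). 127 = 4×28 + 15. So 16^{127} ≡ 16^{15} ≡ 16 (mod 29)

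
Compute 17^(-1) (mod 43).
17^(-1) ≡ 38 (mod 43). Verification: 17 × 38 = 646 ≡ 1 (mod 43)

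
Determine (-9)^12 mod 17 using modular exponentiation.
Using repeated squaring. (-9) ≡ 8 (mod 17). 12 = 8 + 4 (binary 1100). Repeated squaring mod 17: 8^1 ≡ 8; 8^2 ≡ 8² = 64 ≡ 13; 8^4 ≡ 13² = 169 ≡ 16; 8^8 ≡ 16² = 256 ≡ 1. Multiply: (-9)^12 ≡ 8^8 × 8^4 ≡ 1 × 16 (mod 17): 1 × 16 = 16 ≡ 16. So (-9)^12 ≡ 16 (mod 17).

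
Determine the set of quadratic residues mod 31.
QRs mod 31: {1, 2, 4, 5, 7, 8, 9, 10, 14, 16, 18, 19, 20, 25, 28}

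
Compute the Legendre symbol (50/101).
(50/101) = 50^{50} mod 101 = -1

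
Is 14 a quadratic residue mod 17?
By Euler's criterion: 14^{8} ≡ 16 (mod 17). Since this equals -1 (≡ 16), 14 is not a QR.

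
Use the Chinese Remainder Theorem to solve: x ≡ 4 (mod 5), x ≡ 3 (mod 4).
M = 5 × 4 = 20. M₁ = 4, y₁ ≡ 4 (mod 5). M₂ = 5, y₂ ≡ 1 (mod 4). x = 4×4×4 + 3×5×1 ≡ 19 (mod 20)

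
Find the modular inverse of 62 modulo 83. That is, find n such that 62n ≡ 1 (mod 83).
79

Using Extended Euclidean Algorithm:
gcd(62, 83) = 1
Bezout coefficients: 62 × -4 + 83 × 3 = 1
So 62 × -4 ≡ 1 (mod 83)
The inverse is -4 mod 83 = 79
Verification: 62 × 79 = 4898 = 59 × 83 + 1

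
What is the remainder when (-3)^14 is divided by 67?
Using repeated squaring. (-3) ≡ 64 (mod 67). 14 = 8 + 4 + 2 (binary 1110). Repeated squaring mod 67: 64^1 ≡ 64; 64^2 ≡ 64² = 4096 ≡ 9; 64^4 ≡ 9² = 81 ≡ 14; 64^8 ≡ 14² = 196 ≡ 62. Multiply: (-3)^14 ≡ 64^8 × 64^4 × 64^2 ≡ 62 × 14 × 9 (mod 67): 62 × 14 = 868 ≡ 64; 64 × 9 = 576 ≡ 40. So (-3)^14 ≡ 40 (mod 67).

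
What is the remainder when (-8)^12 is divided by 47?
Using repeated squaring. (-8) ≡ 39 (mod 47). 12 = 8 + 4 (binary 1100). Repeated squaring mod 47: 39^1 ≡ 39; 39^2 ≡ 39² = 1521 ≡ 17; 39^4 ≡ 17² = 289 ≡ 7; 39^8 ≡ 7² = 49 ≡ 2. Multiply: (-8)^12 ≡ 39^8 × 39^4 ≡ 2 × 7 (mod 47): 2 × 7 = 14 ≡ 14. So (-8)^12 ≡ 14 (mod 47).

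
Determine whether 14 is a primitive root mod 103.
p - 1 = 102 has prime divisors 2, 3, 17. Check 14^(102/q) mod 103 for each: 14^(102/2) = 14^51 ≡ 1, 14^(102/3) = 14^34 ≡ 1, 14^(102/17) = 14^6 ≡ 30 (mod 103). Since 14^51 ≡ 1 (mod 103), the order of 14 divides 51 (in fact the order is 17) ≠ 102, so it is not a primitive root.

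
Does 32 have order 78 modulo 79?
p - 1 = 78 has prime divisors 2, 3, 13. Check 32^(78/q) mod 79 for each: 32^(78/2) = 32^39 ≡ 1, 32^(78/3) = 32^26 ≡ 55, 32^(78/13) = 32^6 ≡ 52 (mod 79). Since 32^39 ≡ 1 (mod 79), the order of 32 divides 39 (in fact the order is 39) ≠ 78, so it is not a primitive root.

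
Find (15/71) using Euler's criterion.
(15/71) = 15^{35} mod 71 = 1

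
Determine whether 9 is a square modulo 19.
By Euler's criterion: 9^{9} ≡ 1 (mod 19). Since this equals 1, 9 is a QR.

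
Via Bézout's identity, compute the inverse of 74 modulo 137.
Extended GCD: 74(50) + 137(-27) = 1. So 74^(-1) ≡ 50 ≡ 50 (mod 137). Verify: 74 × 50 = 3700 ≡ 1 (mod 137)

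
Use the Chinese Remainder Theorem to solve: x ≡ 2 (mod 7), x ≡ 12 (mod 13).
51

Using the Chinese Remainder Theorem:
M = product of moduli = 91
For equation 1: M_1 = 13, 13 ≡ 6 (mod 7), inverse of 13 mod 7 is 6 (check: 6 × 6 = 36 ≡ 1 (mod 7))
For equation 2: M_2 = 7, 7 ≡ 7 (mod 13), inverse of 7 mod 13 is 2 (check: 7 × 2 = 14 ≡ 1 (mod 13))
Combine: x ≡ Σ r_i×M_i×(M_i⁻¹ mod m_i) = 2×13×6 + 12×7×2 = 156 + 168 = 324
324 mod 91 = 51
x ≡ 51 (mod 91)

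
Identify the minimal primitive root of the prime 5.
p - 1 = 4 has prime divisors 2. h is a primitive root mod 5 iff h^(4/q) ≢ 1 (mod 5) for each such q.
h = 2: 2^2 ≡ 4 (mod 5); none is 1, so 2 has order 4 and is a primitive root.
The smallest primitive root mod 5 is g = 2.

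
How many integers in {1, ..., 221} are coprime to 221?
192

Prime factorization: 221 = 13 × 17
Using the formula φ(n) = n × Π(1 - 1/p) for each prime factor p:
φ(221) = 221 × (1 - 1/13) × (1 - 1/17)
φ(221) = 192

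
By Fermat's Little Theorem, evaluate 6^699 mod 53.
By Fermat: 6^{52} ≡ 1 (mod 53). 699 ≡ 23 (mod 52). So 6^{699} ≡ 6^{23} ≡ 40 (mod 53)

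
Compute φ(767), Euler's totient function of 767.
696

Prime factorization: 767 = 13 × 59
Using the formula φ(n) = n × Π(1 - 1/p) for each prime factor p:
φ(767) = 767 × (1 - 1/13) × (1 - 1/59)
φ(767) = 696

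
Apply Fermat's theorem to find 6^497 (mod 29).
By Fermat: 6^{28} ≡ 1 (mod 29). 497 ≡ 21 (mod 28). So 6^{497} ≡ 6^{21} ≡ 28 (mod 29)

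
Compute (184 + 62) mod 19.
18

(184 + 62) = 246
246 mod 19 = 18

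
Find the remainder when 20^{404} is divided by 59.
By Fermat: 20^{58} ≡ 1 (mod 59). 404 = 6×58 + 56. So 20^{404} ≡ 20^{56} ≡ 9 (mod 59)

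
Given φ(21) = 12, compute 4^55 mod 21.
By Euler: 4^{12} ≡ 1 (mod 21) since gcd(4, 21) = 1. 55 = 4×12 + 7. So 4^{55} ≡ 4^{7} ≡ 4 (mod 21)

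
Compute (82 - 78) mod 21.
4

(82 - 78) = 4
4 mod 21 = 4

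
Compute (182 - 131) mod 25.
1

(182 - 131) = 51
51 mod 25 = 1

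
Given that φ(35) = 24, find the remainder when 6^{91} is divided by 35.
By Euler: 6^{24} ≡ 1 (mod 35) since gcd(6, 35) = 1. 91 = 3×24 + 19. So 6^{91} ≡ 6^{19} ≡ 6 (mod 35)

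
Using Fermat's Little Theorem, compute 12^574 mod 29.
By Fermat: 12^{28} ≡ 1 (mod 29). 574 ≡ 14 (mod 28). So 12^{574} ≡ 12^{14} ≡ 28 (mod 29)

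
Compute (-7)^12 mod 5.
Using Fermat: (-7)^{4} ≡ 1 (mod 5). 12 ≡ 0 (mod 4). So (-7)^{12} ≡ (-7)^{0} ≡ 1 (mod 5)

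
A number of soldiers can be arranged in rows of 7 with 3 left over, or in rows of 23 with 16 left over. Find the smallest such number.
M = 7 × 23 = 161. M₁ = 23, y₁ ≡ 4 (mod 7). M₂ = 7, y₂ ≡ 10 (mod 23). k = 3×23×4 + 16×7×10 ≡ 108 (mod 161). The smallest positive such number is 108.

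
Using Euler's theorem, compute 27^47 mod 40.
By Euler: 27^{16} ≡ 1 (mod 40) since gcd(27, 40) = 1. 47 = 2×16 + 15. So 27^{47} ≡ 27^{15} ≡ 3 (mod 40)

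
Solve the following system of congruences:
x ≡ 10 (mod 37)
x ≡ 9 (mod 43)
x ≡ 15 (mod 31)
22025

Using the Chinese Remainder Theorem:
M = product of moduli = 49321
For equation 1: M_1 = 1333, 1333 ≡ 1 (mod 37), inverse of 1333 mod 37 is 1 (check: 1 × 1 = 1 ≡ 1 (mod 37))
For equation 2: M_2 = 1147, 1147 ≡ 29 (mod 43), inverse of 1147 mod 43 is 3 (check: 29 × 3 = 87 ≡ 1 (mod 43))
For equation 3: M_3 = 1591, 1591 ≡ 10 (mod 31), inverse of 1591 mod 31 is 28 (check: 10 × 28 = 280 ≡ 1 (mod 31))
Combine: x ≡ Σ r_i×M_i×(M_i⁻¹ mod m_i) = 10×1333×1 + 9×1147×3 + 15×1591×28 = 13330 + 30969 + 668220 = 712519
712519 mod 49321 = 22025
x ≡ 22025 (mod 49321)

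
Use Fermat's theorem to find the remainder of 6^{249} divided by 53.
17

By Fermat's Little Theorem, a^(p-1) ≡ 1 (mod p) for prime p and gcd(a, p) = 1
Here p = 53, so 6^52 ≡ 1 (mod 53)
We can reduce the exponent: 249 mod 52 = 41
So 6^249 ≡ 6^41 (mod 53)
Computing: 6^41 mod 53 = 17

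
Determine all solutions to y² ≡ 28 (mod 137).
The square roots of 28 mod 137 are 24 and 113. Verify: 24² = 576 ≡ 28 (mod 137)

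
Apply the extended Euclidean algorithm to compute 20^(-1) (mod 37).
Extended GCD: 20(13) + 37(-7) = 1. So 20^(-1) ≡ 13 ≡ 13 (mod 37). Verify: 20 × 13 = 260 ≡ 1 (mod 37)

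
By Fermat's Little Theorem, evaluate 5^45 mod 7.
By Fermat: 5^{6} ≡ 1 (mod 7). 45 = 7×6 + 3. So 5^{45} ≡ 5^{3} ≡ 6 (mod 7)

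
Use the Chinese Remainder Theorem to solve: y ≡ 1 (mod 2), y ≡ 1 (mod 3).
1

Using the Chinese Remainder Theorem:
M = product of moduli = 6
For equation 1: M_1 = 3, 3 ≡ 1 (mod 2), inverse of 3 mod 2 is 1 (check: 1 × 1 = 1 ≡ 1 (mod 2))
For equation 2: M_2 = 2, 2 ≡ 2 (mod 3), inverse of 2 mod 3 is 2 (check: 2 × 2 = 4 ≡ 1 (mod 3))
Combine: y ≡ Σ r_i×M_i×(M_i⁻¹ mod m_i) = 1×3×1 + 1×2×2 = 3 + 4 = 7
7 mod 6 = 1
y ≡ 1 (mod 6)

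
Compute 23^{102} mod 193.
64

Using successive squaring:
Binary expansion of 102: 1100110
Powers of 23 mod 193 (each is the square of the previous):
  23^1 ≡ 23 (mod 193)
  23^2 ≡ 23² = 529 ≡ 143 (mod 193)
  23^4 ≡ 143² = 20449 ≡ 184 (mod 193)
  23^8 ≡ 184² = 33856 ≡ 81 (mod 193)
  23^16 ≡ 81² = 6561 ≡ 192 (mod 193)
  23^32 ≡ 192² = 36864 ≡ 1 (mod 193)
  23^64 ≡ 1² = 1 ≡ 1 (mod 193)
102 = 64 + 32 + 4 + 2, so 23^102 = 23^64 × 23^32 × 23^4 × 23^2 ≡ 1 × 1 × 184 × 143 (mod 193)
Multiplying step by step:
  1 × 1 = 1 ≡ 1 (mod 193)
  1 × 184 = 184 ≡ 184 (mod 193)
  184 × 143 = 26312 ≡ 64 (mod 193)
Result: 23^102 ≡ 64 (mod 193)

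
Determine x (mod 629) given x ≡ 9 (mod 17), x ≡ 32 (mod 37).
587

Using the Chinese Remainder Theorem:
M = product of moduli = 629
For equation 1: M_1 = 37, 37 ≡ 3 (mod 17), inverse of 37 mod 17 is 6 (check: 3 × 6 = 18 ≡ 1 (mod 17))
For equation 2: M_2 = 17, 17 ≡ 17 (mod 37), inverse of 17 mod 37 is 24 (check: 17 × 24 = 408 ≡ 1 (mod 37))
Combine: x ≡ Σ r_i×M_i×(M_i⁻¹ mod m_i) = 9×37×6 + 32×17×24 = 1998 + 13056 = 15054
15054 mod 629 = 587
x ≡ 587 (mod 629)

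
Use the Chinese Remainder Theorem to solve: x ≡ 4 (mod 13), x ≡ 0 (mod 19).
95

Using the Chinese Remainder Theorem:
M = product of moduli = 247
For equation 1: M_1 = 19, 19 ≡ 6 (mod 13), inverse of 19 mod 13 is 11 (check: 6 × 11 = 66 ≡ 1 (mod 13))
For equation 2: M_2 = 13, 13 ≡ 13 (mod 19), inverse of 13 mod 19 is 3 (check: 13 × 3 = 39 ≡ 1 (mod 19))
Combine: x ≡ Σ r_i×M_i×(M_i⁻¹ mod m_i) = 4×19×11 + 0×13×3 = 836 + 0 = 836
836 mod 247 = 95
x ≡ 95 (mod 247)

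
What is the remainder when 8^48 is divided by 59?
Using repeated squaring. 48 = 32 + 16 (binary 110000). Repeated squaring mod 59: 8^1 ≡ 8; 8^2 ≡ 8² = 64 ≡ 5; 8^4 ≡ 5² = 25 ≡ 25; 8^8 ≡ 25² = 625 ≡ 35; 8^16 ≡ 35² = 1225 ≡ 45; 8^32 ≡ 45² = 2025 ≡ 19. Multiply: 8^48 = 8^32 × 8^16 ≡ 19 × 45 (mod 59): 19 × 45 = 855 ≡ 29. So 8^48 ≡ 29 (mod 59).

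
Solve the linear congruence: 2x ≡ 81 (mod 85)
83

Since gcd(2, 85) = 1 divides 81, a solution exists.
Multiply both sides by the inverse of 2 mod 85:
  2^(-1) mod 85 = 43
  x ≡ 43 × 81 ≡ 3483 ≡ 83 (mod 85)
Verification: 2 × 83 = 166 = 1 × 85 + 81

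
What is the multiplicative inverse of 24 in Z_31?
22

Using Extended Euclidean Algorithm:
gcd(24, 31) = 1
Bezout coefficients: 24 × -9 + 31 × 7 = 1
So 24 × -9 ≡ 1 (mod 31)
The inverse is -9 mod 31 = 22
Verification: 24 × 22 = 528 = 17 × 31 + 1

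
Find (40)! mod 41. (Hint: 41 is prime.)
By Wilson's theorem, (40)! ≡ -1 ≡ 40 (mod 41)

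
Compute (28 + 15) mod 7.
1

(28 + 15) = 43
43 mod 7 = 1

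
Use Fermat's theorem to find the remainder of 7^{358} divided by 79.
32

By Fermat's Little Theorem, a^(p-1) ≡ 1 (mod p) for prime p and gcd(a, p) = 1
Here p = 79, so 7^78 ≡ 1 (mod 79)
We can reduce the exponent: 358 mod 78 = 46
So 7^358 ≡ 7^46 (mod 79)
Computing: 7^46 mod 79 = 32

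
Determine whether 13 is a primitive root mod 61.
p - 1 = 60 has prime divisors 2, 3, 5. Check 13^(60/q) mod 61 for each: 13^(60/2) = 13^30 ≡ 1, 13^(60/3) = 13^20 ≡ 47, 13^(60/5) = 13^12 ≡ 1 (mod 61). Since 13^30 ≡ 1 (mod 61), the order of 13 divides 30 (in fact the order is 3) ≠ 60, so it is not a primitive root.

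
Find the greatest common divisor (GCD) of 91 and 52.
13

Using the Euclidean algorithm:
91 = 1 × 52 + 39
52 = 1 × 39 + 13
39 = 3 × 13 + 0

GCD(91, 52) = 13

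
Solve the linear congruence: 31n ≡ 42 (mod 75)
57

Since gcd(31, 75) = 1 divides 42, a solution exists.
Multiply both sides by the inverse of 31 mod 75:
  31^(-1) mod 75 = 46
  x ≡ 46 × 42 ≡ 1932 ≡ 57 (mod 75)
Verification: 31 × 57 = 1767 = 23 × 75 + 42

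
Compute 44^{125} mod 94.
30

Using successive squaring:
Binary expansion of 125: 1111101
Powers of 44 mod 94 (each is the square of the previous):
  44^1 ≡ 44 (mod 94)
  44^2 ≡ 44² = 1936 ≡ 56 (mod 94)
  44^4 ≡ 56² = 3136 ≡ 34 (mod 94)
  44^8 ≡ 34² = 1156 ≡ 28 (mod 94)
  44^16 ≡ 28² = 784 ≡ 32 (mod 94)
  44^32 ≡ 32² = 1024 ≡ 84 (mod 94)
  44^64 ≡ 84² = 7056 ≡ 6 (mod 94)
125 = 64 + 32 + 16 + 8 + 4 + 1, so 44^125 = 44^64 × 44^32 × 44^16 × 44^8 × 44^4 × 44^1 ≡ 6 × 84 × 32 × 28 × 34 × 44 (mod 94)
Multiplying step by step:
  6 × 84 = 504 ≡ 34 (mod 94)
  34 × 32 = 1088 ≡ 54 (mod 94)
  54 × 28 = 1512 ≡ 8 (mod 94)
  8 × 34 = 272 ≡ 84 (mod 94)
  84 × 44 = 3696 ≡ 30 (mod 94)
Result: 44^125 ≡ 30 (mod 94)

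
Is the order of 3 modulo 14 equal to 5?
No, the actual order is 6, not 5.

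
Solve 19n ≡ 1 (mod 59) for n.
19^(-1) ≡ 28 (mod 59). Verification: 19 × 28 = 532 ≡ 1 (mod 59)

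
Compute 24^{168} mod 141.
18

Using successive squaring:
Binary expansion of 168: 10101000
Powers of 24 mod 141 (each is the square of the previous):
  24^1 ≡ 24 (mod 141)
  24^2 ≡ 24² = 576 ≡ 12 (mod 141)
  24^4 ≡ 12² = 144 ≡ 3 (mod 141)
  24^8 ≡ 3² = 9 ≡ 9 (mod 141)
  24^16 ≡ 9² = 81 ≡ 81 (mod 141)
  24^32 ≡ 81² = 6561 ≡ 75 (mod 141)
  24^64 ≡ 75² = 5625 ≡ 126 (mod 141)
  24^128 ≡ 126² = 15876 ≡ 84 (mod 141)
168 = 128 + 32 + 8, so 24^168 = 24^128 × 24^32 × 24^8 ≡ 84 × 75 × 9 (mod 141)
Multiplying step by step:
  84 × 75 = 6300 ≡ 96 (mod 141)
  96 × 9 = 864 ≡ 18 (mod 141)
Result: 24^168 ≡ 18 (mod 141)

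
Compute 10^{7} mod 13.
10

Using successive squaring:
Binary expansion of 7: 111
Powers of 10 mod 13 (each is the square of the previous):
  10^1 ≡ 10 (mod 13)
  10^2 ≡ 10² = 100 ≡ 9 (mod 13)
  10^4 ≡ 9² = 81 ≡ 3 (mod 13)
7 = 4 + 2 + 1, so 10^7 = 10^4 × 10^2 × 10^1 ≡ 3 × 9 × 10 (mod 13)
Multiplying step by step:
  3 × 9 = 27 ≡ 1 (mod 13)
  1 × 10 = 10 ≡ 10 (mod 13)
Result: 10^7 ≡ 10 (mod 13)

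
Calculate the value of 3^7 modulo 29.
7 = 4 + 2 + 1 (binary 111). Repeated squaring mod 29: 3^1 ≡ 3; 3^2 ≡ 3² = 9 ≡ 9; 3^4 ≡ 9² = 81 ≡ 23. Multiply: 3^7 = 3^4 × 3^2 × 3^1 ≡ 23 × 9 × 3 (mod 29): 23 × 9 = 207 ≡ 4; 4 × 3 = 12 ≡ 12. So 3^7 ≡ 12 (mod 29).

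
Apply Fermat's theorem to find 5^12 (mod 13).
By Fermat's Little Theorem, 5^{12} ≡ 1 (mod 13) since 13 is prime and gcd(5, 13) = 1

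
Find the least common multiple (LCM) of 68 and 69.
4692

First find GCD(68, 69) using the Euclidean algorithm:
68 = 0 × 69 + 68
69 = 1 × 68 + 1
68 = 68 × 1 + 0
GCD(68, 69) = 1

LCM formula: LCM(a, b) = (a × b) / GCD(a, b)
LCM(68, 69) = (68 × 69) / 1
LCM(68, 69) = 4692 / 1
LCM(68, 69) = 4692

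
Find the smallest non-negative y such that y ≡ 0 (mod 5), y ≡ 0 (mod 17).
0

Using the Chinese Remainder Theorem:
M = product of moduli = 85
For equation 1: M_1 = 17, 17 ≡ 2 (mod 5), inverse of 17 mod 5 is 3 (check: 2 × 3 = 6 ≡ 1 (mod 5))
For equation 2: M_2 = 5, 5 ≡ 5 (mod 17), inverse of 5 mod 17 is 7 (check: 5 × 7 = 35 ≡ 1 (mod 17))
Combine: y ≡ Σ r_i×M_i×(M_i⁻¹ mod m_i) = 0×17×3 + 0×5×7 = 0 + 0 = 0
0 mod 85 = 0
y ≡ 0 (mod 85)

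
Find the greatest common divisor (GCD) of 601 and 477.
1

Using the Euclidean algorithm:
601 = 1 × 477 + 124
477 = 3 × 124 + 105
124 = 1 × 105 + 19
105 = 5 × 19 + 10
19 = 1 × 10 + 9
10 = 1 × 9 + 1
9 = 9 × 1 + 0

GCD(601, 477) = 1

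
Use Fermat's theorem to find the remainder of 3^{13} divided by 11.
5

By Fermat's Little Theorem, a^(p-1) ≡ 1 (mod p) for prime p and gcd(a, p) = 1
Here p = 11, so 3^10 ≡ 1 (mod 11)
We can reduce the exponent: 13 mod 10 = 3
So 3^13 ≡ 3^3 (mod 11)
Computing: 3^3 mod 11 = 5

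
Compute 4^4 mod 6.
4 = 4 (binary 100). Repeated squaring mod 6: 4^1 ≡ 4; 4^2 ≡ 4² = 16 ≡ 4; 4^4 ≡ 4² = 16 ≡ 4. So 4^4 ≡ 4 (mod 6).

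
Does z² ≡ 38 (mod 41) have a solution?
By Euler's criterion: 38^{20} ≡ 40 (mod 41). Since this equals -1 (≡ 40), 38 is not a QR.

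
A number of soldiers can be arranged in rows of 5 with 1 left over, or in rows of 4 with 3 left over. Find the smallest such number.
M = 5 × 4 = 20. M₁ = 4, y₁ ≡ 4 (mod 5). M₂ = 5, y₂ ≡ 1 (mod 4). m = 1×4×4 + 3×5×1 ≡ 11 (mod 20). The smallest positive such number is 11.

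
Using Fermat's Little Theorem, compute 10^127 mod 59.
By Fermat: 10^{58} ≡ 1 (mod 59). 127 = 2×58 + 11. So 10^{127} ≡ 10^{11} ≡ 14 (mod 59)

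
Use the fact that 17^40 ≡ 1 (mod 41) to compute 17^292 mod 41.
By Fermat: 17^{40} ≡ 1 (mod 41). 292 ≡ 12 (mod 40). So 17^{292} ≡ 17^{12} ≡ 23 (mod 41)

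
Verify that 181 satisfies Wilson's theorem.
(180)! mod 181 = 180. Since this equals -1 (mod 181), Wilson confirms 181 is prime.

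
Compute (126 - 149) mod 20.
17

(126 - 149) = -23
-23 mod 20 = 17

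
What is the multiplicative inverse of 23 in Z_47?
23^(-1) ≡ 45 (mod 47). Verification: 23 × 45 = 1035 ≡ 1 (mod 47)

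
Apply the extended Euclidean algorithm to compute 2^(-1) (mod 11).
Extended GCD: 2(-5) + 11(1) = 1. So 2^(-1) ≡ 6 ≡ 6 (mod 11). Verify: 2 × 6 = 12 ≡ 1 (mod 11)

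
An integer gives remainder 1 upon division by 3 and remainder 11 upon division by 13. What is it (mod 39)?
M = 3 × 13 = 39. M₁ = 13, y₁ ≡ 1 (mod 3). M₂ = 3, y₂ ≡ 9 (mod 13). z = 1×13×1 + 11×3×9 ≡ 37 (mod 39). The smallest positive such number is 37.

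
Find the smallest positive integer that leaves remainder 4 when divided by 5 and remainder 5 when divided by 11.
M = 5 × 11 = 55. M₁ = 11, y₁ ≡ 1 (mod 5). M₂ = 5, y₂ ≡ 9 (mod 11). k = 4×11×1 + 5×5×9 ≡ 49 (mod 55). The smallest positive such number is 49.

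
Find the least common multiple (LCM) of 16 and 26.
208

First find GCD(16, 26) using the Euclidean algorithm:
16 = 0 × 26 + 16
26 = 1 × 16 + 10
16 = 1 × 10 + 6
10 = 1 × 6 + 4
6 = 1 × 4 + 2
4 = 2 × 2 + 0
GCD(16, 26) = 2

LCM formula: LCM(a, b) = (a × b) / GCD(a, b)
LCM(16, 26) = (16 × 26) / 2
LCM(16, 26) = 416 / 2
LCM(16, 26) = 208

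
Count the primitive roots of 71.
24

The number of primitive roots modulo p is φ(p-1) = φ(70)
φ(70) = 24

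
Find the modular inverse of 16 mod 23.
16^(-1) ≡ 13 (mod 23). Verification: 16 × 13 = 208 ≡ 1 (mod 23)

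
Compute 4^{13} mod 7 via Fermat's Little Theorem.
4

By Fermat's Little Theorem, a^(p-1) ≡ 1 (mod p) for prime p and gcd(a, p) = 1
Here p = 7, so 4^6 ≡ 1 (mod 7)
We can reduce the exponent: 13 mod 6 = 1
So 4^13 ≡ 4^1 (mod 7)
Computing: 4^1 mod 7 = 4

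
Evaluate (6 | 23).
(6/23) = 6^{11} mod 23 = 1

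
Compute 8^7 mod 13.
7 = 4 + 2 + 1 (binary 111). Repeated squaring mod 13: 8^1 ≡ 8; 8^2 ≡ 8² = 64 ≡ 12; 8^4 ≡ 12² = 144 ≡ 1. Multiply: 8^7 = 8^4 × 8^2 × 8^1 ≡ 1 × 12 × 8 (mod 13): 1 × 12 = 12 ≡ 12; 12 × 8 = 96 ≡ 5. So 8^7 ≡ 5 (mod 13).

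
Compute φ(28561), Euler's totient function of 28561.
26364

Prime factorization: 28561 = 13^4
Using the formula φ(n) = n × Π(1 - 1/p) for each prime factor p:
φ(28561) = 28561 × (1 - 1/13)
φ(28561) = 26364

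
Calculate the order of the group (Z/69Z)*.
44

Prime factorization: 69 = 3 × 23
Using the formula φ(n) = n × Π(1 - 1/p) for each prime factor p:
φ(69) = 69 × (1 - 1/3) × (1 - 1/23)
φ(69) = 44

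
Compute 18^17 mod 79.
Using repeated squaring. 17 = 16 + 1 (binary 10001). Repeated squaring mod 79: 18^1 ≡ 18; 18^2 ≡ 18² = 324 ≡ 8; 18^4 ≡ 8² = 64 ≡ 64; 18^8 ≡ 64² = 4096 ≡ 67; 18^16 ≡ 67² = 4489 ≡ 65. Multiply: 18^17 = 18^16 × 18^1 ≡ 65 × 18 (mod 79): 65 × 18 = 1170 ≡ 64. So 18^17 ≡ 64 (mod 79).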